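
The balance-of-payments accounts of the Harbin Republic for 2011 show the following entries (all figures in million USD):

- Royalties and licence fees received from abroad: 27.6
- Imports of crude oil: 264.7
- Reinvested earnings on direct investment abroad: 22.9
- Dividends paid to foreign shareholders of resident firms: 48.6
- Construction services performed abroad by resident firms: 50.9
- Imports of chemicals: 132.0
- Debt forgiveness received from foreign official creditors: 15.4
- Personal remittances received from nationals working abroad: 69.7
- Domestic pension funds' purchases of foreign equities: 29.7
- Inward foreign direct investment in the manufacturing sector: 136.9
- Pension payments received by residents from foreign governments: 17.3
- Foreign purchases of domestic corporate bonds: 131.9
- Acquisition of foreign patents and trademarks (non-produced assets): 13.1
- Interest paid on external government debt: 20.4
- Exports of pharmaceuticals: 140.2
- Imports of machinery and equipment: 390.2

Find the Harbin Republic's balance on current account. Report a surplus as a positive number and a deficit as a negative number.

Goods: -264.7 - 132.0 + 140.2 - 390.2 = -646.7
Services: 27.6 + 50.9 = 78.5
Primary income: -48.6 + 22.9 - 20.4 = -46.1
Secondary income: 69.7 + 17.3 = 87.0
Current account = (-646.7) + 78.5 + (-46.1) + 87.0 = -527.3
(Excluded from the current account — capital account: debt forgiveness received from foreign official creditors 15.4, acquisition of foreign patents and trademarks (non-produced assets) 13.1; financial account: domestic pension funds' purchases of foreign equities 29.7, inward foreign direct investment in the manufacturing sector 136.9, foreign purchases of domestic corporate bonds 131.9.)

-527.3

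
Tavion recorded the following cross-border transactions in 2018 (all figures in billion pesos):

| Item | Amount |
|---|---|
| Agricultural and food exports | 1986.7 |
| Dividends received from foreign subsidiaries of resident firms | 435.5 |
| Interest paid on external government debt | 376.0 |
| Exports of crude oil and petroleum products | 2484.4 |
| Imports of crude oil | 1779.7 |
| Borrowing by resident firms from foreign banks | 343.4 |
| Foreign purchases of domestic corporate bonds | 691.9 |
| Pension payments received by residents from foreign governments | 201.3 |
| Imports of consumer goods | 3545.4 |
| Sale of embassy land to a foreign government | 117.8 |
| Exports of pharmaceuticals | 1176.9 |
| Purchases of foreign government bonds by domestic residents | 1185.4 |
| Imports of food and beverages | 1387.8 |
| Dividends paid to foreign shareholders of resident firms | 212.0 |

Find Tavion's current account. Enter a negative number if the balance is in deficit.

-1016.1

Goods: -1387.8 - 3545.4 + 1986.7 + 2484.4 + 1176.9 - 1779.7 = -1064.9
Primary income: -376.0 - 212.0 + 435.5 = -152.5
Secondary income: 201.3
Current account = (-1064.9) + (-152.5) + 201.3 = -1016.1
(Excluded from the current account — financial account: borrowing by resident firms from foreign banks 343.4, foreign purchases of domestic corporate bonds 691.9, purchases of foreign government bonds by domestic residents 1185.4; capital account: sale of embassy land to a foreign government 117.8.)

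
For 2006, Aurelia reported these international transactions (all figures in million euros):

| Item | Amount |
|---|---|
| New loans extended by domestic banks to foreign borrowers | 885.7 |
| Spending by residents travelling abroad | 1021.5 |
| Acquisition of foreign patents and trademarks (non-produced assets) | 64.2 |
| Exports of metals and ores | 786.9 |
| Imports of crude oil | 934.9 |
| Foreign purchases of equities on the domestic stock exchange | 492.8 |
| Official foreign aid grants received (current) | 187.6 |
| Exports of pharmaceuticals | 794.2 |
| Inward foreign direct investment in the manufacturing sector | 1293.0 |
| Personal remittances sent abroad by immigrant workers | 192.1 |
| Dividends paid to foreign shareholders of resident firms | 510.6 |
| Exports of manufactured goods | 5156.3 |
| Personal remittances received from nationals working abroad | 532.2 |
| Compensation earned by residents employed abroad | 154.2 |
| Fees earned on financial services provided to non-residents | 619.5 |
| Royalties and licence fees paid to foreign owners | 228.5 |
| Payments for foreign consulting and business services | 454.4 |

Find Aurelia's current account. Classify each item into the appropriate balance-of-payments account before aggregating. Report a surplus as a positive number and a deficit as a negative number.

4888.9

Goods: 786.9 + 5156.3 - 934.9 + 794.2 = 5802.5
Services: -228.5 - 1021.5 + 619.5 - 454.4 = -1084.9
Primary income: 154.2 - 510.6 = -356.4
Secondary income: 187.6 - 192.1 + 532.2 = 527.7
Current account = 5802.5 + (-1084.9) + (-356.4) + 527.7 = 4888.9
(Excluded from the current account — financial account: new loans extended by domestic banks to foreign borrowers 885.7, foreign purchases of equities on the domestic stock exchange 492.8, inward foreign direct investment in the manufacturing sector 1293.0; capital account: acquisition of foreign patents and trademarks (non-produced assets) 64.2.)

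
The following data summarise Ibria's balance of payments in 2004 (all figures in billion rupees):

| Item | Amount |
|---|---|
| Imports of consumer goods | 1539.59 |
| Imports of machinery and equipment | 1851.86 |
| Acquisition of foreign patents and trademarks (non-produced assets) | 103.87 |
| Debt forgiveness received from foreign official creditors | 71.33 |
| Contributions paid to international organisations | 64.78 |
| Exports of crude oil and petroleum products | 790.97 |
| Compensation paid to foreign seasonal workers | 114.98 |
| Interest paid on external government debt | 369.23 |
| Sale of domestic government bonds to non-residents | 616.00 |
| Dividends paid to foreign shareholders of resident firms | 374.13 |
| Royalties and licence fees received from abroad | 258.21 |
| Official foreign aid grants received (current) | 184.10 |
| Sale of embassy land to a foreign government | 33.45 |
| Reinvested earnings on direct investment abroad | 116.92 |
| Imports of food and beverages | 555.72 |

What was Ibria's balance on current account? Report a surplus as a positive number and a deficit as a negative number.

-3520.09

Goods: 790.97 - 1851.86 - 555.72 - 1539.59 = -3156.20
Services: 258.21
Primary income: -374.13 - 369.23 + 116.92 - 114.98 = -741.42
Secondary income: -64.78 + 184.10 = 119.32
Current account = (-3156.20) + 258.21 + (-741.42) + 119.32 = -3520.09
(Excluded from the current account — capital account: acquisition of foreign patents and trademarks (non-produced assets) 103.87, debt forgiveness received from foreign official creditors 71.33, sale of embassy land to a foreign government 33.45; financial account: sale of domestic government bonds to non-residents 616.00.)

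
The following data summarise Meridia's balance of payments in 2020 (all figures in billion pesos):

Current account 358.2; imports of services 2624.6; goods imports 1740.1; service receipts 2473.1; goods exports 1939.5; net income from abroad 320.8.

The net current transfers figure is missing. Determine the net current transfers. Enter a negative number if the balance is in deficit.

-10.5

Current account = goods balance + services balance + net primary income + net secondary income
Sum of the known components = 368.7
Net current transfers = CA - (known components) = 358.2 - 368.7 = -10.5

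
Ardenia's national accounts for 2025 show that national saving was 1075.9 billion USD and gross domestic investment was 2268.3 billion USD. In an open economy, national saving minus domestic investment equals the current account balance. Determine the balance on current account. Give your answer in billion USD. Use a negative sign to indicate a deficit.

-1192.4

S - I = CA (net lending to the rest of the world).
CA = S - I = 1075.9 - 2268.3 = -1192.4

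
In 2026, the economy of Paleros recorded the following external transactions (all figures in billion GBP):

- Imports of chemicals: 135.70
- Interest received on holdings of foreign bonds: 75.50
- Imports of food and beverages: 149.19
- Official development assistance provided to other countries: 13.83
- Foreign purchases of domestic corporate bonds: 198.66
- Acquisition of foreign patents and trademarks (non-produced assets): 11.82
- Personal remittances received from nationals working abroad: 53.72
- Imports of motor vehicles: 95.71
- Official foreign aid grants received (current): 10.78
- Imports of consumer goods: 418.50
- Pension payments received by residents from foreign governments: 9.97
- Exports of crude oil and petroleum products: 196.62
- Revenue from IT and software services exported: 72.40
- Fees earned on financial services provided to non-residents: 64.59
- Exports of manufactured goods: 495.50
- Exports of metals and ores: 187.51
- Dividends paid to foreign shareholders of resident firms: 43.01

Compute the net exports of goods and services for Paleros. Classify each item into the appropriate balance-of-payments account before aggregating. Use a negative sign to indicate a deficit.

Goods: -95.71 + 495.50 - 135.70 + 196.62 - 149.19 - 418.50 + 187.51 = 80.53
Services: 64.59 + 72.40 = 136.99
Trade balance = 80.53 + 136.99 = 217.52
(Excluded from the trade balance — primary income: interest received on holdings of foreign bonds 75.50, dividends paid to foreign shareholders of resident firms 43.01; secondary income: official development assistance provided to other countries 13.83, personal remittances received from nationals working abroad 53.72, official foreign aid grants received (current) 10.78, pension payments received by residents from foreign governments 9.97; financial account: foreign purchases of domestic corporate bonds 198.66; capital account: acquisition of foreign patents and trademarks (non-produced assets) 11.82.)

217.52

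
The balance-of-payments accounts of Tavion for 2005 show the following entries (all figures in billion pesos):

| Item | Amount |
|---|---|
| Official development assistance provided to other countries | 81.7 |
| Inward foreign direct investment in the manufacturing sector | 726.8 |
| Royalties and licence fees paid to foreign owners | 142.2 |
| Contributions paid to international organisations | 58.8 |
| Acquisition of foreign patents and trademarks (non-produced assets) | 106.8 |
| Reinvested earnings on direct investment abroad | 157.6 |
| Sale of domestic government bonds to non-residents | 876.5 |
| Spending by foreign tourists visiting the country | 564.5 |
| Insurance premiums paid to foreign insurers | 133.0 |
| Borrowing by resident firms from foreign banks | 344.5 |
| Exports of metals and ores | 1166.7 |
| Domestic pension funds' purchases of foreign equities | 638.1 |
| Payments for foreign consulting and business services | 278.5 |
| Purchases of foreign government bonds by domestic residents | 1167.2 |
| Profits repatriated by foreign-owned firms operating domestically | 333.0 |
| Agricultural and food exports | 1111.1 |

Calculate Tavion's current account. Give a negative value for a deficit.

Goods: 1166.7 + 1111.1 = 2277.8
Services: -278.5 - 133.0 - 142.2 + 564.5 = 10.8
Primary income: -333.0 + 157.6 = -175.4
Secondary income: -58.8 - 81.7 = -140.5
Current account = 2277.8 + 10.8 + (-175.4) + (-140.5) = 1972.7
(Excluded from the current account — financial account: inward foreign direct investment in the manufacturing sector 726.8, sale of domestic government bonds to non-residents 876.5, borrowing by resident firms from foreign banks 344.5, domestic pension funds' purchases of foreign equities 638.1, purchases of foreign government bonds by domestic residents 1167.2; capital account: acquisition of foreign patents and trademarks (non-produced assets) 106.8.)

1972.7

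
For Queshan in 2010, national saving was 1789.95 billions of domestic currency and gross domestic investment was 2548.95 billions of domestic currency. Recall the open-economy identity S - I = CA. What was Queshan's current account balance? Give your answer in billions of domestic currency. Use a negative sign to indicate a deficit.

CA = S - I = 1789.95 - 2548.95 = -759.00

-759.00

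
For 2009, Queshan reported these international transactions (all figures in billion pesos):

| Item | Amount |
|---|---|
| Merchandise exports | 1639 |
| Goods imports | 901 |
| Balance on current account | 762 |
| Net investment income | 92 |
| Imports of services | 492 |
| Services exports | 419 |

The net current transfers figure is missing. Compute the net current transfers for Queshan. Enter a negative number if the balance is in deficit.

Current account = goods balance + services balance + net primary income + net secondary income
Sum of the known components = 757
Net current transfers = CA - (known components) = 762 - 757 = 5

5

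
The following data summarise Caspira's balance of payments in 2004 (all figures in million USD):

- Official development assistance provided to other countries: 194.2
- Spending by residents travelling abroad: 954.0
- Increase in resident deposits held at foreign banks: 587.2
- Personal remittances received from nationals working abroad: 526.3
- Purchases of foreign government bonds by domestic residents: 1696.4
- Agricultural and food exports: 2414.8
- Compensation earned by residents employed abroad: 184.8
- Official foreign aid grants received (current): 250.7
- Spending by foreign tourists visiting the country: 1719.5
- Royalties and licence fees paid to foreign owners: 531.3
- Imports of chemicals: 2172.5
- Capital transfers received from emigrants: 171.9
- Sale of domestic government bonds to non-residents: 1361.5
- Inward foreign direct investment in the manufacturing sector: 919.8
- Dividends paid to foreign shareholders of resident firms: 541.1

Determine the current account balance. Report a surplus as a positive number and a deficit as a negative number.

Goods: -2172.5 + 2414.8 = 242.3
Services: 1719.5 - 531.3 - 954.0 = 234.2
Primary income: -541.1 + 184.8 = -356.3
Secondary income: 526.3 - 194.2 + 250.7 = 582.8
Current account = 242.3 + 234.2 + (-356.3) + 582.8 = 703.0
(Excluded from the current account — financial account: increase in resident deposits held at foreign banks 587.2, purchases of foreign government bonds by domestic residents 1696.4, sale of domestic government bonds to non-residents 1361.5, inward foreign direct investment in the manufacturing sector 919.8; capital account: capital transfers received from emigrants 171.9.)

703.0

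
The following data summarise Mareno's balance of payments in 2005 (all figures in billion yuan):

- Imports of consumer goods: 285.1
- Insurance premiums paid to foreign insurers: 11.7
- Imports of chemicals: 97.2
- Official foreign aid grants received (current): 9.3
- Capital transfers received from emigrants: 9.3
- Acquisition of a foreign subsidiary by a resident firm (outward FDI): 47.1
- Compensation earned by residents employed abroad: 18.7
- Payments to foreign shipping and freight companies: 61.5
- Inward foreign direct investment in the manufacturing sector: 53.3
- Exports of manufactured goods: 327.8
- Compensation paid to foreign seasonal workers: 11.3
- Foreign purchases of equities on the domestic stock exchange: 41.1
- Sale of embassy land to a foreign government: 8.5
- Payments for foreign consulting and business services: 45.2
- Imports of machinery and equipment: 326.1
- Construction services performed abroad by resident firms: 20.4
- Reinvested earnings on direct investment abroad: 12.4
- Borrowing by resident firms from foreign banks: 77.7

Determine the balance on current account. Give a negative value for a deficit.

-449.5

Goods: -326.1 - 285.1 + 327.8 - 97.2 = -380.6
Services: -61.5 + 20.4 - 11.7 - 45.2 = -98.0
Primary income: -11.3 + 18.7 + 12.4 = 19.8
Secondary income: 9.3
Current account = (-380.6) + (-98.0) + 19.8 + 9.3 = -449.5
(Excluded from the current account — capital account: capital transfers received from emigrants 9.3, sale of embassy land to a foreign government 8.5; financial account: acquisition of a foreign subsidiary by a resident firm (outward FDI) 47.1, inward foreign direct investment in the manufacturing sector 53.3, foreign purchases of equities on the domestic stock exchange 41.1, borrowing by resident firms from foreign banks 77.7.)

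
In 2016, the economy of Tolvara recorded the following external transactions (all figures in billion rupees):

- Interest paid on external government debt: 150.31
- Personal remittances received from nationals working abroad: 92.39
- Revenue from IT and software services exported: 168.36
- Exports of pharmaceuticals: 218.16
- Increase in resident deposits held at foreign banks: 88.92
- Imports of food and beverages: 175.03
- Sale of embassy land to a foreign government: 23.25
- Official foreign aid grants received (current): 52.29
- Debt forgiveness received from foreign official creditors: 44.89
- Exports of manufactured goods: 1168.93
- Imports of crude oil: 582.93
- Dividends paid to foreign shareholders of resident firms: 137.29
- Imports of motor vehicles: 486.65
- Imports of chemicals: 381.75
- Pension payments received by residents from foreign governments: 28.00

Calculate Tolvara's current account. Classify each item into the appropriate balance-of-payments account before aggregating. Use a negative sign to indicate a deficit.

-185.83

Goods: 218.16 - 175.03 + 1168.93 - 486.65 - 381.75 - 582.93 = -239.27
Services: 168.36
Primary income: -150.31 - 137.29 = -287.60
Secondary income: 28.00 + 52.29 + 92.39 = 172.68
Current account = (-239.27) + 168.36 + (-287.60) + 172.68 = -185.83
(Excluded from the current account — financial account: increase in resident deposits held at foreign banks 88.92; capital account: sale of embassy land to a foreign government 23.25, debt forgiveness received from foreign official creditors 44.89.)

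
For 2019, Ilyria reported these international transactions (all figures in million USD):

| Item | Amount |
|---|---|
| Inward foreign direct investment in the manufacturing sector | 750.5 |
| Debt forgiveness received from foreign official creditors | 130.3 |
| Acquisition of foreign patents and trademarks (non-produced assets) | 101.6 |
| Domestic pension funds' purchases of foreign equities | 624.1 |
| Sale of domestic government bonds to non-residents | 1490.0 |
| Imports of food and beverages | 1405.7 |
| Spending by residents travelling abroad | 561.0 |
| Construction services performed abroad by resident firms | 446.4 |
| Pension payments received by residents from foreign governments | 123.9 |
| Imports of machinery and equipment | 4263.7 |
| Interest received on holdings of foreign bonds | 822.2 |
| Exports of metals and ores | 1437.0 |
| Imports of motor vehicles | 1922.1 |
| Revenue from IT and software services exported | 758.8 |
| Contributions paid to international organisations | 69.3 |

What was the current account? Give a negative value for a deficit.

-4633.5

Goods: -4263.7 - 1405.7 + 1437.0 - 1922.1 = -6154.5
Services: -561.0 + 446.4 + 758.8 = 644.2
Primary income: 822.2
Secondary income: -69.3 + 123.9 = 54.6
Current account = (-6154.5) + 644.2 + 822.2 + 54.6 = -4633.5
(Excluded from the current account — financial account: inward foreign direct investment in the manufacturing sector 750.5, domestic pension funds' purchases of foreign equities 624.1, sale of domestic government bonds to non-residents 1490.0; capital account: debt forgiveness received from foreign official creditors 130.3, acquisition of foreign patents and trademarks (non-produced assets) 101.6.)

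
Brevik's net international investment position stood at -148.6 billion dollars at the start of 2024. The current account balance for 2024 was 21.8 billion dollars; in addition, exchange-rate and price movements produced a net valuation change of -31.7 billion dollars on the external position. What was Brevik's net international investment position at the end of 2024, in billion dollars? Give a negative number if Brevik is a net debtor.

-158.5

Change in NIIP = current account + net valuation change = 21.8 + (-31.7) = -9.9
End-of-year NIIP = -148.6 + (-9.9) = -158.5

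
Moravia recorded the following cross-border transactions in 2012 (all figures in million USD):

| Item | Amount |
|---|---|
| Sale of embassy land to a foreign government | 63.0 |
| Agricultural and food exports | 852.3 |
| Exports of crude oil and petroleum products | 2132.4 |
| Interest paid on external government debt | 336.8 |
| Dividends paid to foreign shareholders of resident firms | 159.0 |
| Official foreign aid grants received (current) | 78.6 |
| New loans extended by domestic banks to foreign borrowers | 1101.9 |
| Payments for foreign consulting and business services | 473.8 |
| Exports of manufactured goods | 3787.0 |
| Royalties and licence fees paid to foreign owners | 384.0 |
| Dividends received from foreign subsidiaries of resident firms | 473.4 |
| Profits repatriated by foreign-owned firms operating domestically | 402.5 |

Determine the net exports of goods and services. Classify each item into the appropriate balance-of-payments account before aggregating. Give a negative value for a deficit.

5913.9

Goods: 852.3 + 3787.0 + 2132.4 = 6771.7
Services: -473.8 - 384.0 = -857.8
Trade balance = 6771.7 + (-857.8) = 5913.9
(Excluded from the trade balance — capital account: sale of embassy land to a foreign government 63.0; primary income: interest paid on external government debt 336.8, dividends paid to foreign shareholders of resident firms 159.0, dividends received from foreign subsidiaries of resident firms 473.4, profits repatriated by foreign-owned firms operating domestically 402.5; secondary income: official foreign aid grants received (current) 78.6; financial account: new loans extended by domestic banks to foreign borrowers 1101.9.)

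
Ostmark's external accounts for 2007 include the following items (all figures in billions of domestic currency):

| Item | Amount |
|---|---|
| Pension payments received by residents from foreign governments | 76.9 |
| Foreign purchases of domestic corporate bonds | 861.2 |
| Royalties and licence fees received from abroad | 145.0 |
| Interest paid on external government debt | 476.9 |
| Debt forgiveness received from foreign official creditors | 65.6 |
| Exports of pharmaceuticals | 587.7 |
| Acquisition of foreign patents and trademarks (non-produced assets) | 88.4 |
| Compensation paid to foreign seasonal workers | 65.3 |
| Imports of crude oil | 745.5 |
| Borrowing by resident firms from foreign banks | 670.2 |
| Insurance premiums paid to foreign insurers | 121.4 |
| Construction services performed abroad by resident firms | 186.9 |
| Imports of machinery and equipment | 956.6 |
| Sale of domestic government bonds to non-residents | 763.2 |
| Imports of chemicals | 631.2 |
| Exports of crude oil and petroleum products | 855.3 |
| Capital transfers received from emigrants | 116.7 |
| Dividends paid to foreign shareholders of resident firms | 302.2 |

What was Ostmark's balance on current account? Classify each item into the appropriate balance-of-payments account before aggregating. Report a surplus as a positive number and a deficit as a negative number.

Goods: 855.3 - 745.5 + 587.7 - 631.2 - 956.6 = -890.3
Services: 186.9 - 121.4 + 145.0 = 210.5
Primary income: -65.3 - 476.9 - 302.2 = -844.4
Secondary income: 76.9
Current account = (-890.3) + 210.5 + (-844.4) + 76.9 = -1447.3
(Excluded from the current account — financial account: foreign purchases of domestic corporate bonds 861.2, borrowing by resident firms from foreign banks 670.2, sale of domestic government bonds to non-residents 763.2; capital account: debt forgiveness received from foreign official creditors 65.6, acquisition of foreign patents and trademarks (non-produced assets) 88.4, capital transfers received from emigrants 116.7.)

-1447.3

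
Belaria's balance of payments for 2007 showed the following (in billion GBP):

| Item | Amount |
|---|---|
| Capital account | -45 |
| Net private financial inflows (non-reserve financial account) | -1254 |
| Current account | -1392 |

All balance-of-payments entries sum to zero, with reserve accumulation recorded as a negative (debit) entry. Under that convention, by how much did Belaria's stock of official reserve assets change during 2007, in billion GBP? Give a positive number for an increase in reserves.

Official reserve transactions balance = -((-1392) + (-45) + (-1254)) = 2691
An accumulation of reserves is recorded as a debit (negative entry), so the change in the stock of reserves is the negative of that balance.
Change in official reserves = -(2691) = -2691

-2691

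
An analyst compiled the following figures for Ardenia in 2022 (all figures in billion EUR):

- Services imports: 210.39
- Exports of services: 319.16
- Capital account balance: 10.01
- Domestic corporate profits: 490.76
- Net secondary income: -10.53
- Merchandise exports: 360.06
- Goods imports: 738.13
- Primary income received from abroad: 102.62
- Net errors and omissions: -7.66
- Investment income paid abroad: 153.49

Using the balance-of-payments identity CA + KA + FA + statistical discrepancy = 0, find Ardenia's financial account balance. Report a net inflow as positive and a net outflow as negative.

Goods balance = 360.06 - 738.13 = -378.07
Services balance = 319.16 - 210.39 = 108.77
Trade balance (goods + services) = -378.07 + 108.77 = -269.30
Net primary income = 102.62 - 153.49 = -50.87
Net secondary income = -10.53
Current account = -269.30 + (-50.87) + (-10.53) = -330.70
Financial account = -(-330.70 + 10.01 + (-7.66)) = 328.35

328.35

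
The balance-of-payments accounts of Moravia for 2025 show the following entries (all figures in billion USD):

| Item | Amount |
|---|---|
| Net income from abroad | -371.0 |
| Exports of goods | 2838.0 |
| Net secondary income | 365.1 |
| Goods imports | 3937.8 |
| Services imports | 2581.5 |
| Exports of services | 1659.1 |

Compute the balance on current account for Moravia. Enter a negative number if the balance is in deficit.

Goods balance = 2838.0 - 3937.8 = -1099.8
Services balance = 1659.1 - 2581.5 = -922.4
Trade balance (goods + services) = -1099.8 + (-922.4) = -2022.2
Net primary income = -371.0
Net secondary income = 365.1
Current account = -2022.2 + (-371.0) + 365.1 = -2028.1

-2028.1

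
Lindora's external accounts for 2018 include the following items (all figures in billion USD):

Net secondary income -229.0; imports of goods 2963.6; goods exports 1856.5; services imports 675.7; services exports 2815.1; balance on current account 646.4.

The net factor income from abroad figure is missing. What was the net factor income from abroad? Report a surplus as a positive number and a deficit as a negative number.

Current account = goods balance + services balance + net primary income + net secondary income
Sum of the known components = 803.3
Net factor income from abroad = CA - (known components) = 646.4 - 803.3 = -156.9

-156.9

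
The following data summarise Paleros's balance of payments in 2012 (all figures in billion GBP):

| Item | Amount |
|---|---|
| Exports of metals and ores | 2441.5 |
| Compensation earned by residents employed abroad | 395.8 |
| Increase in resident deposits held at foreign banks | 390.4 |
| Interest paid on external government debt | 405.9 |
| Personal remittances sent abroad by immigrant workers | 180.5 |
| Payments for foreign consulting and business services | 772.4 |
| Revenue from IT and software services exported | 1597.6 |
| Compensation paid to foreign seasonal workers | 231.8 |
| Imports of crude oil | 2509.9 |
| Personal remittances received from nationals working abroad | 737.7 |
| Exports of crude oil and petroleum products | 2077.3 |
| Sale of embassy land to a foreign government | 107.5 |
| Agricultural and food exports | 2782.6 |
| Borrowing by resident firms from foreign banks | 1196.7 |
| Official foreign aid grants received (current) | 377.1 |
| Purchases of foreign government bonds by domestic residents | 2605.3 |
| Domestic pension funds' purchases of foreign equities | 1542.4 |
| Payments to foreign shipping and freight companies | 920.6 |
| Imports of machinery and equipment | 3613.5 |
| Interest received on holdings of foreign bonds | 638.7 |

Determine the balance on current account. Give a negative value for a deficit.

2413.7

Goods: -2509.9 - 3613.5 + 2077.3 + 2782.6 + 2441.5 = 1178.0
Services: -920.6 - 772.4 + 1597.6 = -95.4
Primary income: 638.7 - 405.9 - 231.8 + 395.8 = 396.8
Secondary income: 737.7 + 377.1 - 180.5 = 934.3
Current account = 1178.0 + (-95.4) + 396.8 + 934.3 = 2413.7
(Excluded from the current account — financial account: increase in resident deposits held at foreign banks 390.4, borrowing by resident firms from foreign banks 1196.7, purchases of foreign government bonds by domestic residents 2605.3, domestic pension funds' purchases of foreign equities 1542.4; capital account: sale of embassy land to a foreign government 107.5.)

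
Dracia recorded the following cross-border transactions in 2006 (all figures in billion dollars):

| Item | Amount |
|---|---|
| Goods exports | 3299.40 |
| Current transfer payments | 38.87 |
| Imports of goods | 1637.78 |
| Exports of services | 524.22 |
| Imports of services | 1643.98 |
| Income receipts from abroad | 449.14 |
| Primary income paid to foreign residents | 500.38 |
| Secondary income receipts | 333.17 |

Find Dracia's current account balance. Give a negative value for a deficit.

Goods balance = 3299.40 - 1637.78 = 1661.62
Services balance = 524.22 - 1643.98 = -1119.76
Trade balance (goods + services) = 1661.62 + (-1119.76) = 541.86
Net primary income = 449.14 - 500.38 = -51.24
Net secondary income = 333.17 - 38.87 = 294.30
Current account = 541.86 + (-51.24) + 294.30 = 784.92

784.92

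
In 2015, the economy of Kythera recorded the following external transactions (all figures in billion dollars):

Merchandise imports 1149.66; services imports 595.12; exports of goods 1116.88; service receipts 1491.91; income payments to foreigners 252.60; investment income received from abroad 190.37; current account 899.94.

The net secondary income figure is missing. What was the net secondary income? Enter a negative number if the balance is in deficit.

Current account = goods balance + services balance + net primary income + net secondary income
Sum of the known components = 801.78
Net secondary income = CA - (known components) = 899.94 - 801.78 = 98.16

98.16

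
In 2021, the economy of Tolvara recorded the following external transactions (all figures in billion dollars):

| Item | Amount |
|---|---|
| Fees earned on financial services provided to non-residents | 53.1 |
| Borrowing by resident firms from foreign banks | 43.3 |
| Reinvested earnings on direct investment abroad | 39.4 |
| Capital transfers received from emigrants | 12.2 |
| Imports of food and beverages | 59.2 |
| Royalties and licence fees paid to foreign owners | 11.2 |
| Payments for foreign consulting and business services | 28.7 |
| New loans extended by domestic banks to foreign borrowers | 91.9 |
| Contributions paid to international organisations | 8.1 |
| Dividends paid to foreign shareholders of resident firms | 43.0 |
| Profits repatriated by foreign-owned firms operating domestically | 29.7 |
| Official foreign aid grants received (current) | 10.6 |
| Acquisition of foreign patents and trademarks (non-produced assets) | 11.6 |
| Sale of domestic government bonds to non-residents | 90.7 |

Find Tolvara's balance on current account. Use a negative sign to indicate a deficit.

Goods: -59.2
Services: -28.7 + 53.1 - 11.2 = 13.2
Primary income: -29.7 - 43.0 + 39.4 = -33.3
Secondary income: -8.1 + 10.6 = 2.5
Current account = (-59.2) + 13.2 + (-33.3) + 2.5 = -76.8
(Excluded from the current account — financial account: borrowing by resident firms from foreign banks 43.3, new loans extended by domestic banks to foreign borrowers 91.9, sale of domestic government bonds to non-residents 90.7; capital account: capital transfers received from emigrants 12.2, acquisition of foreign patents and trademarks (non-produced assets) 11.6.)

-76.8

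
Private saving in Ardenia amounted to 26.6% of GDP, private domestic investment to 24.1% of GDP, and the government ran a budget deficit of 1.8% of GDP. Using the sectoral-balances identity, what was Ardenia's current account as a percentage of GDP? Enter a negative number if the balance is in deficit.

By the sectoral-balances identity, CA = (S_private - I) + (T - G).
Private balance = 26.6 - 24.1 = 2.5
Government balance (T - G) = -1.8
CA = 2.5 + (-1.8) = 0.7

0.7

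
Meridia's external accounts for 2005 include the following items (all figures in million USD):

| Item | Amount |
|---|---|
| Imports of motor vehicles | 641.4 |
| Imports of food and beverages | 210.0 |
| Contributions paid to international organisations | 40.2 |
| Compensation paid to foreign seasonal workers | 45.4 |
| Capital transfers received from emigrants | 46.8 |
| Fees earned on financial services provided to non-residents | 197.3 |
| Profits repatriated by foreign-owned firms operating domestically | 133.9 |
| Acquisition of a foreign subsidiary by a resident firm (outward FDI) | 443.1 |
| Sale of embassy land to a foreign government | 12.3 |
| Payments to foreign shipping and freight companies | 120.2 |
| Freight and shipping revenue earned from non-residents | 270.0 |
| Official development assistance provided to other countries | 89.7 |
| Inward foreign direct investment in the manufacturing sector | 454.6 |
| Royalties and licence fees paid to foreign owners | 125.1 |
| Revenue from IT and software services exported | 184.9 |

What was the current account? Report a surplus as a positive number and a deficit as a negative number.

-753.7

Goods: -641.4 - 210.0 = -851.4
Services: -120.2 + 270.0 - 125.1 + 197.3 + 184.9 = 406.9
Primary income: -45.4 - 133.9 = -179.3
Secondary income: -40.2 - 89.7 = -129.9
Current account = (-851.4) + 406.9 + (-179.3) + (-129.9) = -753.7
(Excluded from the current account — capital account: capital transfers received from emigrants 46.8, sale of embassy land to a foreign government 12.3; financial account: acquisition of a foreign subsidiary by a resident firm (outward FDI) 443.1, inward foreign direct investment in the manufacturing sector 454.6.)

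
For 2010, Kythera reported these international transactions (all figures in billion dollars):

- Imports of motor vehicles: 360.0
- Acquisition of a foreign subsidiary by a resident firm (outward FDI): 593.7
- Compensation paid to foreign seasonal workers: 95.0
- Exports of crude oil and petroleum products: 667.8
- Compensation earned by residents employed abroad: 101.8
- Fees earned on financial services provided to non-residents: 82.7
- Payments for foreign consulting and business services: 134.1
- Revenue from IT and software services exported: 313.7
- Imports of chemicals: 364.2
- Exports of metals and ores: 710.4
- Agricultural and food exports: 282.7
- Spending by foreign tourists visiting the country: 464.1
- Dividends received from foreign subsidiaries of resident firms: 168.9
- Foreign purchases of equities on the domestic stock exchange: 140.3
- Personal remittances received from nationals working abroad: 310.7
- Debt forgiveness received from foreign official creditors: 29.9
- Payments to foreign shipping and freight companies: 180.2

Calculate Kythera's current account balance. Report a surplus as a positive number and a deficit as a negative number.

1969.3

Goods: -360.0 + 667.8 + 710.4 - 364.2 + 282.7 = 936.7
Services: 464.1 - 134.1 + 82.7 + 313.7 - 180.2 = 546.2
Primary income: 101.8 - 95.0 + 168.9 = 175.7
Secondary income: 310.7
Current account = 936.7 + 546.2 + 175.7 + 310.7 = 1969.3
(Excluded from the current account — financial account: acquisition of a foreign subsidiary by a resident firm (outward FDI) 593.7, foreign purchases of equities on the domestic stock exchange 140.3; capital account: debt forgiveness received from foreign official creditors 29.9.)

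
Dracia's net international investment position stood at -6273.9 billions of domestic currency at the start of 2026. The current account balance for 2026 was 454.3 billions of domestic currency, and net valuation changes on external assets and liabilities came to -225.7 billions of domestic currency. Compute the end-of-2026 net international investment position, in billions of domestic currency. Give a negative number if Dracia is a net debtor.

-6045.3

Change in NIIP = current account + net valuation change = 454.3 + (-225.7) = 228.6
End-of-year NIIP = -6273.9 + 228.6 = -6045.3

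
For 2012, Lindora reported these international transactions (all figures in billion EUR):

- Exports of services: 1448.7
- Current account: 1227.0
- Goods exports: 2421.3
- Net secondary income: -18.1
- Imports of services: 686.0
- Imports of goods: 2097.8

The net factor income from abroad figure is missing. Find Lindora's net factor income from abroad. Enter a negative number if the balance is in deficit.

Current account = goods balance + services balance + net primary income + net secondary income
Sum of the known components = 1068.1
Net factor income from abroad = CA - (known components) = 1227.0 - 1068.1 = 158.9

158.9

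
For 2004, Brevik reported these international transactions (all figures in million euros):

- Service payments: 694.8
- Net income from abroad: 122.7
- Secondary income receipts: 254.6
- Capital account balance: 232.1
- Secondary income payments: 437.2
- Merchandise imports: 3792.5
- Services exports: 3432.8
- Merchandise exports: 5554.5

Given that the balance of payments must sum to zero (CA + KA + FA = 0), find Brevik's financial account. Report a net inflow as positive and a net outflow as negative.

Goods balance = 5554.5 - 3792.5 = 1762.0
Services balance = 3432.8 - 694.8 = 2738.0
Trade balance (goods + services) = 1762.0 + 2738.0 = 4500.0
Net primary income = 122.7
Net secondary income = 254.6 - 437.2 = -182.6
Current account = 4500.0 + 122.7 + (-182.6) = 4440.1
Financial account = -(4440.1 + 232.1) = -4672.2

-4672.2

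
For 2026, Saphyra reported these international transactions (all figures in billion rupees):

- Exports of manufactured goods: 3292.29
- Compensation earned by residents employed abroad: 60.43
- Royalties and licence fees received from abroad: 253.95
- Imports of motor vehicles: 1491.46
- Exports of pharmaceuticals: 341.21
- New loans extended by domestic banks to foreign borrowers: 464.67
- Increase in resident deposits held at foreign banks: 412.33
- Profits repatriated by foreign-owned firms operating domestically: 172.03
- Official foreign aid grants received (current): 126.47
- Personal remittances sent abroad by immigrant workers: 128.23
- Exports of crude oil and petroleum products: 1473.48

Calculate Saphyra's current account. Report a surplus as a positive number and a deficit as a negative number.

Goods: 1473.48 - 1491.46 + 341.21 + 3292.29 = 3615.52
Services: 253.95
Primary income: -172.03 + 60.43 = -111.60
Secondary income: 126.47 - 128.23 = -1.76
Current account = 3615.52 + 253.95 + (-111.60) + (-1.76) = 3756.11
(Excluded from the current account — financial account: new loans extended by domestic banks to foreign borrowers 464.67, increase in resident deposits held at foreign banks 412.33.)

3756.11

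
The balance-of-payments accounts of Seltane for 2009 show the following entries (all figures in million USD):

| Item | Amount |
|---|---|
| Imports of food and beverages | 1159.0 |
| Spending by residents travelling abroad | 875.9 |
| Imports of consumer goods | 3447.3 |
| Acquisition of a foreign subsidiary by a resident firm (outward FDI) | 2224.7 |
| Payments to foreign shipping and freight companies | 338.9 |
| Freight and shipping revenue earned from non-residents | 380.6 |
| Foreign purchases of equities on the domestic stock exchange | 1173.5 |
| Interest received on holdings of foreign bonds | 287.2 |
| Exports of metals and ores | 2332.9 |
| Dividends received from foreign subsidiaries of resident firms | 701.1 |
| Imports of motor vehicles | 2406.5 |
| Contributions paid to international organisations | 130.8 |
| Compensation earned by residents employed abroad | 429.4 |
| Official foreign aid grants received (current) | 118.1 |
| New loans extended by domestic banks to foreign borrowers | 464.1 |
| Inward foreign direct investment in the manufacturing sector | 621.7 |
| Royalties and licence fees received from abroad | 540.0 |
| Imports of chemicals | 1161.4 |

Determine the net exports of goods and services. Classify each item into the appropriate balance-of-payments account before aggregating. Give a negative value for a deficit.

-6135.5

Goods: -3447.3 + 2332.9 - 2406.5 - 1161.4 - 1159.0 = -5841.3
Services: -338.9 - 875.9 + 540.0 + 380.6 = -294.2
Trade balance = -5841.3 + (-294.2) = -6135.5
(Excluded from the trade balance — financial account: acquisition of a foreign subsidiary by a resident firm (outward FDI) 2224.7, foreign purchases of equities on the domestic stock exchange 1173.5, new loans extended by domestic banks to foreign borrowers 464.1, inward foreign direct investment in the manufacturing sector 621.7; primary income: interest received on holdings of foreign bonds 287.2, dividends received from foreign subsidiaries of resident firms 701.1, compensation earned by residents employed abroad 429.4; secondary income: contributions paid to international organisations 130.8, official foreign aid grants received (current) 118.1.)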